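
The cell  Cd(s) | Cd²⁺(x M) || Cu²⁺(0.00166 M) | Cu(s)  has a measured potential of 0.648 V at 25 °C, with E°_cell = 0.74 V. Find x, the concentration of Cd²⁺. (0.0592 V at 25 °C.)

From the Nernst equation, log Q = n(E° − E)/0.0592 = 2(0.74 − 0.648)/0.0592 = 3.108, so Q = 1280.
With Q = [Cd²⁺]/[Cu²⁺] and the known concentrations, [Cd²⁺] in the numerator gives [Cd²⁺] = 2.1 M.

2.1 M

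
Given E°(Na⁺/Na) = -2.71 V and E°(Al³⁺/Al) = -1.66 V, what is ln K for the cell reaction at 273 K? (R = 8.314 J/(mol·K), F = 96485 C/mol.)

E°_cell = -1.66 − (-2.71) = 1.05 V, with n = 3 electrons transferred.
At equilibrium E = 0, so the Nernst equation gives ln K = nFE°/RT = (3)(96485)(1.05)/((8.314)(273)) = 133.91.

ln K = 133.9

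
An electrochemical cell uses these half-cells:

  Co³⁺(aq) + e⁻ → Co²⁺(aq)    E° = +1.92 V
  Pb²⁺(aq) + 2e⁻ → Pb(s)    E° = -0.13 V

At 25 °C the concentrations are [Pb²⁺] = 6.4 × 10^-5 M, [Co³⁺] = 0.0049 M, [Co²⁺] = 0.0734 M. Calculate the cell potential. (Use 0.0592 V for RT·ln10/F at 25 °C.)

The Co³⁺/Co²⁺ couple has the higher reduction potential and acts as the cathode, so E°_cell = +1.92 − (-0.13) = 2.05 V.
Balancing electrons gives n = 2; the reaction quotient is Q = [Pb²⁺]·[Co²⁺]^2/[Co³⁺]^2 = 0.0144.
At 25 °C, E = E° − (0.0592/n) log Q = 2.05 − (0.0592/2)(-1.843) = 2.050 + 0.055 = 2.105 V.

2.10 V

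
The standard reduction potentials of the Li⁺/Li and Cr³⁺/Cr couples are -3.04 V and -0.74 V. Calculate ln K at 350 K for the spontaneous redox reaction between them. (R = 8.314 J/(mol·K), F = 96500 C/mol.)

ln K = 228.8

E°_cell = -0.74 − (-3.04) = 2.30 V, with n = 3 electrons transferred.
At equilibrium E = 0, so the Nernst equation gives ln K = nFE°/RT = (3)(96500)(2.30)/((8.314)(350)) = 228.82.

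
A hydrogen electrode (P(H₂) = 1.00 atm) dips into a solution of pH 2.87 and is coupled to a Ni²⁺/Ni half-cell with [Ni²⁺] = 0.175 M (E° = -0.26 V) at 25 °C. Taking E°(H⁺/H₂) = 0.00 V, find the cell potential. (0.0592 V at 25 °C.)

0.11 V

The hydrogen couple is the cathode, so E°_cell = 0.26 V; n = 2.
[H⁺] = 10^(−2.87) = 0.0013 M, and Q = [Ni²⁺]·P(H₂) / [H⁺]^2 = 9.62 × 10^4.
E = E° − (0.0592/2) log Q = 0.26 − (0.0592/2)(4.983) = 0.113 V.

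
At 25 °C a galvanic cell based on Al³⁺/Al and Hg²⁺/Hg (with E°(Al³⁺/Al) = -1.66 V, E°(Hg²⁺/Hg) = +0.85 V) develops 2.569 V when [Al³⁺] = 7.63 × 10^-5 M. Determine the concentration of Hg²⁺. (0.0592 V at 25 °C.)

From the Nernst equation, log Q = n(E° − E)/0.0592 = 6(2.51 − 2.569)/0.0592 = -5.980, so Q = 1.05 × 10^-6.
With Q = [Al³⁺]^2/[Hg²⁺]^3 and the known concentrations, [Hg²⁺]^3 in the denominator gives [Hg²⁺] = 0.18 M.

0.18 M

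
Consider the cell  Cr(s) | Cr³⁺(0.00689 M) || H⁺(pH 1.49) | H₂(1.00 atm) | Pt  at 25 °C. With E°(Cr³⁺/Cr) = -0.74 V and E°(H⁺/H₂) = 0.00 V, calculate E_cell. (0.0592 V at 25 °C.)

0.69 V

The hydrogen couple is the cathode, so E°_cell = 0.74 V; n = 6.
[H⁺] = 10^(−1.49) = 0.032 M, and Q = [Cr³⁺]^2·P(H₂)^3 / [H⁺]^6 = 4.13 × 10^4.
E = E° − (0.0592/6) log Q = 0.74 − (0.0592/6)(4.616) = 0.694 V.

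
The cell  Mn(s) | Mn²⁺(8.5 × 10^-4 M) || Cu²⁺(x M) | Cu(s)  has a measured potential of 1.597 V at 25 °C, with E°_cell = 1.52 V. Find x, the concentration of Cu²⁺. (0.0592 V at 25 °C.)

0.34 M

From the Nernst equation, log Q = n(E° − E)/0.0592 = 2(1.52 − 1.597)/0.0592 = -2.601, so Q = 0.00250.
With Q = [Mn²⁺]/[Cu²⁺] and the known concentrations, [Cu²⁺] in the denominator gives [Cu²⁺] = 0.34 M.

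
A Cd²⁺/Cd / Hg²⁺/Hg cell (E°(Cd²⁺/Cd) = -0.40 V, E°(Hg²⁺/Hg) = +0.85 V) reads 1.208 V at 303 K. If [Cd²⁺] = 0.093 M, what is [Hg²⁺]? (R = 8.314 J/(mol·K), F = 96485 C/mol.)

0.0037 M

From the Nernst equation, ln Q = nF(E° − E)/RT = 2×96485×(1.25 − 1.208)/(8.314×303) = 3.217, so Q = 25.0.
With Q = [Cd²⁺]/[Hg²⁺] and the known concentrations, [Hg²⁺] in the denominator gives [Hg²⁺] = 0.0037 M.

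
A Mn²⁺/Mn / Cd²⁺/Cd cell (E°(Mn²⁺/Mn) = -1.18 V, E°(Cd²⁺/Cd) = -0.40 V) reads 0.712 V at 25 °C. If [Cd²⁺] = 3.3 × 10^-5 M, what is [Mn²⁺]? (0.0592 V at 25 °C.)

0.0065 M

From the Nernst equation, log Q = n(E° − E)/0.0592 = 2(0.78 − 0.712)/0.0592 = 2.297, so Q = 198.
With Q = [Mn²⁺]/[Cd²⁺] and the known concentrations, [Mn²⁺] in the numerator gives [Mn²⁺] = 0.0065 M.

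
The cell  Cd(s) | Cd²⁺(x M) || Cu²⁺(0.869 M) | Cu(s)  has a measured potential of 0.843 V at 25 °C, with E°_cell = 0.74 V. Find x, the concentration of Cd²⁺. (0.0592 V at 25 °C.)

From the Nernst equation, log Q = n(E° − E)/0.0592 = 2(0.74 − 0.843)/0.0592 = -3.480, so Q = 3.31 × 10^-4.
With Q = [Cd²⁺]/[Cu²⁺] and the known concentrations, [Cd²⁺] in the numerator gives [Cd²⁺] = 2.9 × 10^-4 M.

2.9 × 10^-4 M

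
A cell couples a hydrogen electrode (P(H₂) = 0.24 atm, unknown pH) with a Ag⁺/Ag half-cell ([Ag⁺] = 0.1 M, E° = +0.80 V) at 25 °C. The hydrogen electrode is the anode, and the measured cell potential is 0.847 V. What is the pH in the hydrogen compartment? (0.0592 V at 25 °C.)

pH = 2.10

E°_cell = 0.80 V and n = 2.
log Q = n(E° − E)/0.0592 = 2×(0.80 − 0.847)/0.0592 = -1.588.
With Q = [H⁺]^2 / ([Ag⁺]^2·P(H₂)), solving for [H⁺] gives log[H⁺] = -2.104, so pH = 2.10.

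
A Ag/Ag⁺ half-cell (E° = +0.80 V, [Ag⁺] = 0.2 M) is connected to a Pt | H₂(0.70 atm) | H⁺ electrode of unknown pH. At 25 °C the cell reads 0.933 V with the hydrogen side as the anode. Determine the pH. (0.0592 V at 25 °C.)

pH = 3.02

E°_cell = 0.80 V and n = 2.
log Q = n(E° − E)/0.0592 = 2×(0.80 − 0.933)/0.0592 = -4.493.
With Q = [H⁺]^2 / ([Ag⁺]^2·P(H₂)), solving for [H⁺] gives log[H⁺] = -3.023, so pH = 3.02.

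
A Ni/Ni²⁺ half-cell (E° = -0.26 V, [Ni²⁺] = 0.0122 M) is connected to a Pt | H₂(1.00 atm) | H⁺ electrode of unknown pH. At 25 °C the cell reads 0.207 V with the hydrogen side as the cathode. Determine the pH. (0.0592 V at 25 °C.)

E°_cell = 0.26 V and n = 2.
log Q = n(E° − E)/0.0592 = 2×(0.26 − 0.207)/0.0592 = 1.791.
With Q = [Ni²⁺]·P(H₂) / [H⁺]^2, solving for [H⁺] gives log[H⁺] = -1.852, so pH = 1.85.

pH = 1.85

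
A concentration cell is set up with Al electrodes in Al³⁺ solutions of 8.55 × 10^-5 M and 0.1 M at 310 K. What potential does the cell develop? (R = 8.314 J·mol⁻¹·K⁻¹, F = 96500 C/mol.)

0.063 V

Both half-cells are Al³⁺/Al, so E°_cell = 0. The concentrated side is the cathode; the cell reaction moves Al³⁺ from high to low concentration with n = 3.
Q = [Al³⁺]_dilute/[Al³⁺]_conc = 8.55 × 10^-5/0.1 = 8.55 × 10^-4.
E = 0 − (RT/nF) ln Q = −((8.314×310)/(3×96500))(-7.064) = 0.0629 V.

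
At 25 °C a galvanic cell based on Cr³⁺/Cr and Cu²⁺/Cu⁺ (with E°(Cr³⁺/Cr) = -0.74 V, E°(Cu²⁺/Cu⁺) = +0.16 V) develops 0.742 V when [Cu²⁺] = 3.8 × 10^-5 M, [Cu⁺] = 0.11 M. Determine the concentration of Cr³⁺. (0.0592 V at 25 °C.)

From the Nernst equation, log Q = n(E° − E)/0.0592 = 3(0.90 − 0.742)/0.0592 = 8.007, so Q = 1.02 × 10^8.
With Q = [Cr³⁺]·[Cu⁺]^3/[Cu²⁺]^3 and the known concentrations, [Cr³⁺] in the numerator gives [Cr³⁺] = 0.0042 M.

0.0042 M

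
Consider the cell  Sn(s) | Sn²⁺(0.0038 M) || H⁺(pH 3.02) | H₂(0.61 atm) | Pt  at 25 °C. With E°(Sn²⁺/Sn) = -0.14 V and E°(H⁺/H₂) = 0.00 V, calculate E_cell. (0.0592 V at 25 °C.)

0.039 V

The hydrogen couple is the cathode, so E°_cell = 0.14 V; n = 2.
[H⁺] = 10^(−3.02) = 9.5 × 10^-4 M, and Q = [Sn²⁺]·P(H₂) / [H⁺]^2 = 2540.
E = E° − (0.0592/2) log Q = 0.14 − (0.0592/2)(3.405) = 0.039 V.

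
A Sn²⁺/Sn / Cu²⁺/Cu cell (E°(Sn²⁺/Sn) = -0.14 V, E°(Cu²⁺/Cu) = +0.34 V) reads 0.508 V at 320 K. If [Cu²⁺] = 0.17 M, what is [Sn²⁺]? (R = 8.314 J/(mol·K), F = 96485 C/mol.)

From the Nernst equation, ln Q = nF(E° − E)/RT = 2×96485×(0.48 − 0.508)/(8.314×320) = -2.031, so Q = 0.131.
With Q = [Sn²⁺]/[Cu²⁺] and the known concentrations, [Sn²⁺] in the numerator gives [Sn²⁺] = 0.022 M.

0.022 M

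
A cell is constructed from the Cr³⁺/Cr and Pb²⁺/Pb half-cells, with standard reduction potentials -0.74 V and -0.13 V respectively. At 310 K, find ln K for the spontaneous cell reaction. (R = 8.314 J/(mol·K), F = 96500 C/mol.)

ln K = 137.0

E°_cell = -0.13 − (-0.74) = 0.61 V, with n = 6 electrons transferred.
At equilibrium E = 0, so the Nernst equation gives ln K = nFE°/RT = (6)(96500)(0.61)/((8.314)(310)) = 137.04.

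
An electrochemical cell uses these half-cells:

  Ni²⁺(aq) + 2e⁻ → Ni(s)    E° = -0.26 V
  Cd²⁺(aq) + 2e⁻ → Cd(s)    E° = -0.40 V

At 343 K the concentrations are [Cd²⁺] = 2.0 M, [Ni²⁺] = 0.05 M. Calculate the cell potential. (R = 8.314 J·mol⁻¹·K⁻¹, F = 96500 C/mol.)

0.085 V

The Ni²⁺/Ni couple has the higher reduction potential and acts as the cathode, so E°_cell = -0.26 − (-0.40) = 0.14 V.
Balancing electrons gives n = 2; the reaction quotient is Q = [Cd²⁺]/[Ni²⁺] = 40.0.
E = E° − (RT/nF) ln Q = 0.14 − (8.314×343)/(2×96500) × (3.689) = 0.140 − 0.055 = 0.085 V.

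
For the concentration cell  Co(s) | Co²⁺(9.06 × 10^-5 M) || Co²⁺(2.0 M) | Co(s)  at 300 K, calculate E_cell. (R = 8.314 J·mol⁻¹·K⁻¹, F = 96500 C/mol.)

0.13 V

Both half-cells are Co²⁺/Co, so E°_cell = 0. The concentrated side is the cathode; the cell reaction moves Co²⁺ from high to low concentration with n = 2.
Q = [Co²⁺]_dilute/[Co²⁺]_conc = 9.06 × 10^-5/2.0 = 4.53 × 10^-5.
E = 0 − (RT/nF) ln Q = −((8.314×300)/(2×96500))(-10.002) = 0.1293 V.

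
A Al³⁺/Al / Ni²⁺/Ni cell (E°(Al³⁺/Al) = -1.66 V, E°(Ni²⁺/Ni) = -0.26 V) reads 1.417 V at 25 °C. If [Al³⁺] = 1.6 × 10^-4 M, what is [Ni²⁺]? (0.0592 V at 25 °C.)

0.011 M

From the Nernst equation, log Q = n(E° − E)/0.0592 = 6(1.40 − 1.417)/0.0592 = -1.723, so Q = 0.0189.
With Q = [Al³⁺]^2/[Ni²⁺]^3 and the known concentrations, [Ni²⁺]^3 in the denominator gives [Ni²⁺] = 0.011 M.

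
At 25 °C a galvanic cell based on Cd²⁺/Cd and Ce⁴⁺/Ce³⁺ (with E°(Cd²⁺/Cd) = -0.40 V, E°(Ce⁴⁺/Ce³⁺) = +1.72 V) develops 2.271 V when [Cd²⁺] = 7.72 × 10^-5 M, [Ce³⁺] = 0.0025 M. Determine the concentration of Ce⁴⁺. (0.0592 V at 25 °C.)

From the Nernst equation, log Q = n(E° − E)/0.0592 = 2(2.12 − 2.271)/0.0592 = -5.101, so Q = 7.92 × 10^-6.
With Q = [Cd²⁺]·[Ce³⁺]^2/[Ce⁴⁺]^2 and the known concentrations, [Ce⁴⁺]^2 in the denominator gives [Ce⁴⁺] = 0.0078 M.

0.0078 M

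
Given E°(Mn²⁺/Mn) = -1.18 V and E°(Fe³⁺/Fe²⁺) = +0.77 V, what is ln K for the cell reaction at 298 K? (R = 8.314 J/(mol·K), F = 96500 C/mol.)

ln K = 151.9

E°_cell = +0.77 − (-1.18) = 1.95 V, with n = 2 electrons transferred.
At equilibrium E = 0, so the Nernst equation gives ln K = nFE°/RT = (2)(96500)(1.95)/((8.314)(298)) = 151.90.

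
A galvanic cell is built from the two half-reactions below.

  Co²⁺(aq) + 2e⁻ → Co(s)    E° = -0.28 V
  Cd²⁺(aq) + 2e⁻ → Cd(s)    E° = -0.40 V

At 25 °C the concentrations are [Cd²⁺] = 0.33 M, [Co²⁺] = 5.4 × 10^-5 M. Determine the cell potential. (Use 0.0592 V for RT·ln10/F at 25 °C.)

0.008 V

The Co²⁺/Co couple has the higher reduction potential and acts as the cathode, so E°_cell = -0.28 − (-0.40) = 0.12 V.
Balancing electrons gives n = 2; the reaction quotient is Q = [Cd²⁺]/[Co²⁺] = 6110.
At 25 °C, E = E° − (0.0592/n) log Q = 0.12 − (0.0592/2)(3.786) = 0.120 − 0.112 = 0.008 V.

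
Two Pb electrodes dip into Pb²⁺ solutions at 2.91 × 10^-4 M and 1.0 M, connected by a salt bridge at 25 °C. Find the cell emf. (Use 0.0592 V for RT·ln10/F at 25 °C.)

Both half-cells are Pb²⁺/Pb, so E°_cell = 0. The concentrated side is the cathode; the cell reaction moves Pb²⁺ from high to low concentration with n = 2.
Q = [Pb²⁺]_dilute/[Pb²⁺]_conc = 2.91 × 10^-4/1.0 = 2.91 × 10^-4.
E = 0 − (0.0592/2) log Q = −(0.0592/2)(-3.536) = 0.1047 V.

0.10 V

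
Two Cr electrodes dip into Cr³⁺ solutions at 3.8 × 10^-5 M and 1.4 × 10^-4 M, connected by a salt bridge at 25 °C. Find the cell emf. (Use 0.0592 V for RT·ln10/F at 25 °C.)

0.011 V

Both half-cells are Cr³⁺/Cr, so E°_cell = 0. The concentrated side is the cathode; the cell reaction moves Cr³⁺ from high to low concentration with n = 3.
Q = [Cr³⁺]_dilute/[Cr³⁺]_conc = 3.8 × 10^-5/1.4 × 10^-4 = 0.271.
E = 0 − (0.0592/3) log Q = −(0.0592/3)(-0.566) = 0.0112 V.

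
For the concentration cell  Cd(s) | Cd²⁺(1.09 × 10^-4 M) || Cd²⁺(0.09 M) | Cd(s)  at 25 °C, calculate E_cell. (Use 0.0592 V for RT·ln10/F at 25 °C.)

Both half-cells are Cd²⁺/Cd, so E°_cell = 0. The concentrated side is the cathode; the cell reaction moves Cd²⁺ from high to low concentration with n = 2.
Q = [Cd²⁺]_dilute/[Cd²⁺]_conc = 1.09 × 10^-4/0.09 = 0.00121.
E = 0 − (0.0592/2) log Q = −(0.0592/2)(-2.917) = 0.0863 V.

0.086 V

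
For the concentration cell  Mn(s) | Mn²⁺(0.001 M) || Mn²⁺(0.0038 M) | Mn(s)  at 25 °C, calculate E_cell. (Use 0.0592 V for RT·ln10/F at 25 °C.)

0.017 V

Both half-cells are Mn²⁺/Mn, so E°_cell = 0. The concentrated side is the cathode; the cell reaction moves Mn²⁺ from high to low concentration with n = 2.
Q = [Mn²⁺]_dilute/[Mn²⁺]_conc = 0.001/0.0038 = 0.263.
E = 0 − (0.0592/2) log Q = −(0.0592/2)(-0.580) = 0.0172 V.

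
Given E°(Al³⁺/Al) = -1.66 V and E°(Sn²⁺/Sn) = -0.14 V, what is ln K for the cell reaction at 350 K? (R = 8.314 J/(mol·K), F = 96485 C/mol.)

E°_cell = -0.14 − (-1.66) = 1.52 V, with n = 6 electrons transferred.
At equilibrium E = 0, so the Nernst equation gives ln K = nFE°/RT = (6)(96485)(1.52)/((8.314)(350)) = 302.40.

ln K = 302.4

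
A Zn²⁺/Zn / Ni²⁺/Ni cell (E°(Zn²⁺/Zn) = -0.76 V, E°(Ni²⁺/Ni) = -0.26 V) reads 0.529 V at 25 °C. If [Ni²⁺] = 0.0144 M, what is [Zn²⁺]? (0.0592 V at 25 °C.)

0.0015 M

From the Nernst equation, log Q = n(E° − E)/0.0592 = 2(0.50 − 0.529)/0.0592 = -0.980, so Q = 0.105.
With Q = [Zn²⁺]/[Ni²⁺] and the known concentrations, [Zn²⁺] in the numerator gives [Zn²⁺] = 0.0015 M.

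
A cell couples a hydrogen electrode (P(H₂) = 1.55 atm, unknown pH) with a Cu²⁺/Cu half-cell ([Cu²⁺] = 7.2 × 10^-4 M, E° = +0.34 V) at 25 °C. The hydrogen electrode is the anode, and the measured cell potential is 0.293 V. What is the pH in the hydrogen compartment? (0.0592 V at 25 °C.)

pH = 0.68

E°_cell = 0.34 V and n = 2.
log Q = n(E° − E)/0.0592 = 2×(0.34 − 0.293)/0.0592 = 1.588.
With Q = [H⁺]^2 / ([Cu²⁺]·P(H₂)), solving for [H⁺] gives log[H⁺] = -0.682, so pH = 0.68.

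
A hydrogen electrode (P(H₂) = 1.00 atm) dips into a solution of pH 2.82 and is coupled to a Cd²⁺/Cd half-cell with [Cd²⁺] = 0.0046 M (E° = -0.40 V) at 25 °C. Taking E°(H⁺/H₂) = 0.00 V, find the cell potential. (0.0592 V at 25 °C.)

The hydrogen couple is the cathode, so E°_cell = 0.40 V; n = 2.
[H⁺] = 10^(−2.82) = 0.0015 M, and Q = [Cd²⁺]·P(H₂) / [H⁺]^2 = 2010.
E = E° − (0.0592/2) log Q = 0.40 − (0.0592/2)(3.303) = 0.302 V.

0.30 V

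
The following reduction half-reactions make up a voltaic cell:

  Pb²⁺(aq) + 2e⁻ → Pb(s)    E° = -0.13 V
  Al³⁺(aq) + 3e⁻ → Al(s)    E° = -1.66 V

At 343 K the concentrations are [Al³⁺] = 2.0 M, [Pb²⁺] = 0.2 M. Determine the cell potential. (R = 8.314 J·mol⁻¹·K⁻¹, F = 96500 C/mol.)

The Pb²⁺/Pb couple has the higher reduction potential and acts as the cathode, so E°_cell = -0.13 − (-1.66) = 1.53 V.
Balancing electrons gives n = 6; the reaction quotient is Q = [Al³⁺]^2/[Pb²⁺]^3 = 500.
E = E° − (RT/nF) ln Q = 1.53 − (8.314×343)/(6×96500) × (6.215) = 1.530 − 0.031 = 1.499 V.

1.50 V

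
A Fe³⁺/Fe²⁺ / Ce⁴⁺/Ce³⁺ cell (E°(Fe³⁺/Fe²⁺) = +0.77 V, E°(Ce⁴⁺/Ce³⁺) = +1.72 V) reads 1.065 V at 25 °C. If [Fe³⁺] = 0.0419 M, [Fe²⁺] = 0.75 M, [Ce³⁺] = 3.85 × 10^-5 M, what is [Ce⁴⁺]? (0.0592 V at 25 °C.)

From the Nernst equation, log Q = n(E° − E)/0.0592 = 1(0.95 − 1.065)/0.0592 = -1.943, so Q = 0.0114.
With Q = [Fe³⁺]·[Ce³⁺]/([Fe²⁺]·[Ce⁴⁺]) and the known concentrations, [Ce⁴⁺] in the denominator gives [Ce⁴⁺] = 1.9 × 10^-4 M.

1.9 × 10^-4 M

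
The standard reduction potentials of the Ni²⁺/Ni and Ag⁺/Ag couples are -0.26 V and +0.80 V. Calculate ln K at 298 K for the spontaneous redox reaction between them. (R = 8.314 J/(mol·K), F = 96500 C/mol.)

E°_cell = +0.80 − (-0.26) = 1.06 V, with n = 2 electrons transferred.
At equilibrium E = 0, so the Nernst equation gives ln K = nFE°/RT = (2)(96500)(1.06)/((8.314)(298)) = 82.57.

ln K = 82.6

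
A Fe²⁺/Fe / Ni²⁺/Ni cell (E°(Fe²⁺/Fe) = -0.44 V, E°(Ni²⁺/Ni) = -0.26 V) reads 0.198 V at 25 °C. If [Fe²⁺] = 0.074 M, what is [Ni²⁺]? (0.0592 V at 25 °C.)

From the Nernst equation, log Q = n(E° − E)/0.0592 = 2(0.18 − 0.198)/0.0592 = -0.608, so Q = 0.247.
With Q = [Fe²⁺]/[Ni²⁺] and the known concentrations, [Ni²⁺] in the denominator gives [Ni²⁺] = 0.3 M.

0.3 M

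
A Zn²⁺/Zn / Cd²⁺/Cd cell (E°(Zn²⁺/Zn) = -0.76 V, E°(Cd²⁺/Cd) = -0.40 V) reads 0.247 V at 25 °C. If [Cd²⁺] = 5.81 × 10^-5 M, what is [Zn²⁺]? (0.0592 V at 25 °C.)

From the Nernst equation, log Q = n(E° − E)/0.0592 = 2(0.36 − 0.247)/0.0592 = 3.818, so Q = 6570.
With Q = [Zn²⁺]/[Cd²⁺] and the known concentrations, [Zn²⁺] in the numerator gives [Zn²⁺] = 0.38 M.

0.38 M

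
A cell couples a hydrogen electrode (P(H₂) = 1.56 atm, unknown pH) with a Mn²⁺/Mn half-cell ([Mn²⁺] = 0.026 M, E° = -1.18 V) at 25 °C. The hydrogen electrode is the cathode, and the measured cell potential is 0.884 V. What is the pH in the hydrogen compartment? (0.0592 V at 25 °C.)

E°_cell = 1.18 V and n = 2.
log Q = n(E° − E)/0.0592 = 2×(1.18 − 0.884)/0.0592 = 10.000.
With Q = [Mn²⁺]·P(H₂) / [H⁺]^2, solving for [H⁺] gives log[H⁺] = -5.696, so pH = 5.70.

pH = 5.70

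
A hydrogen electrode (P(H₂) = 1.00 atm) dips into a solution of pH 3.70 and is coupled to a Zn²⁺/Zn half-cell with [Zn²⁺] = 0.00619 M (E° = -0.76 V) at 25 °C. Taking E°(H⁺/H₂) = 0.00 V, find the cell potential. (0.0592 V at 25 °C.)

The hydrogen couple is the cathode, so E°_cell = 0.76 V; n = 2.
[H⁺] = 10^(−3.70) = 2 × 10^-4 M, and Q = [Zn²⁺]·P(H₂) / [H⁺]^2 = 1.55 × 10^5.
E = E° − (0.0592/2) log Q = 0.76 − (0.0592/2)(5.192) = 0.606 V.

0.61 V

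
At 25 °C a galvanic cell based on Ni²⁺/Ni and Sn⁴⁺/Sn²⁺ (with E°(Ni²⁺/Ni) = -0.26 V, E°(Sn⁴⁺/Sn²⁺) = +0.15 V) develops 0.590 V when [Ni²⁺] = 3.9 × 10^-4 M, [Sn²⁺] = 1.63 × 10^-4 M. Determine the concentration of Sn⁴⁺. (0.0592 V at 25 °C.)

0.077 M

From the Nernst equation, log Q = n(E° − E)/0.0592 = 2(0.41 − 0.590)/0.0592 = -6.081, so Q = 8.3 × 10^-7.
With Q = [Ni²⁺]·[Sn²⁺]/[Sn⁴⁺] and the known concentrations, [Sn⁴⁺] in the denominator gives [Sn⁴⁺] = 0.077 M.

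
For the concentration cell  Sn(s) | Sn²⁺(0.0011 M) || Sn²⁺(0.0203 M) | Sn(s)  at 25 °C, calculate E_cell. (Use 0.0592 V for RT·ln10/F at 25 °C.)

0.037 V

Both half-cells are Sn²⁺/Sn, so E°_cell = 0. The concentrated side is the cathode; the cell reaction moves Sn²⁺ from high to low concentration with n = 2.
Q = [Sn²⁺]_dilute/[Sn²⁺]_conc = 0.0011/0.0203 = 0.0542.
E = 0 − (0.0592/2) log Q = −(0.0592/2)(-1.266) = 0.0375 V.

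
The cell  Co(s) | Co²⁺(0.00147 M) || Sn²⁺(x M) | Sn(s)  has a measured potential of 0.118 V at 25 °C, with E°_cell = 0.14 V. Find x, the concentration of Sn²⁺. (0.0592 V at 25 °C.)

2.7 × 10^-4 M

From the Nernst equation, log Q = n(E° − E)/0.0592 = 2(0.14 − 0.118)/0.0592 = 0.743, so Q = 5.54.
With Q = [Co²⁺]/[Sn²⁺] and the known concentrations, [Sn²⁺] in the denominator gives [Sn²⁺] = 2.7 × 10^-4 M.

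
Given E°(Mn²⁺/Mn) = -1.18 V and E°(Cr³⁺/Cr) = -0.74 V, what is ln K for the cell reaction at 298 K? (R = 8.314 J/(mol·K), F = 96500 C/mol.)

E°_cell = -0.74 − (-1.18) = 0.44 V, with n = 6 electrons transferred.
At equilibrium E = 0, so the Nernst equation gives ln K = nFE°/RT = (6)(96500)(0.44)/((8.314)(298)) = 102.83.

ln K = 102.8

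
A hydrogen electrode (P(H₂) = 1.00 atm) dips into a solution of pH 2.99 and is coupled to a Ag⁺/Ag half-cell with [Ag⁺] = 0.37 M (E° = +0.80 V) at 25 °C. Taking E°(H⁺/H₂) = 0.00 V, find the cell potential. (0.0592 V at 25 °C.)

The Ag⁺/Ag couple is the cathode, so E°_cell = 0.80 V; n = 2.
[H⁺] = 10^(−2.99) = 0.0010 M, and Q = [H⁺]^2 / ([Ag⁺]^2·P(H₂)) = 7.65 × 10^-6.
E = E° − (0.0592/2) log Q = 0.80 − (0.0592/2)(-5.116) = 0.951 V.

0.95 V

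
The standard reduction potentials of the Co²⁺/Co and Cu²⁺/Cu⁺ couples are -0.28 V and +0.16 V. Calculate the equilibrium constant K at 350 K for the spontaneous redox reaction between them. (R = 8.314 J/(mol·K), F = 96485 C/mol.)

4.7 × 10^12

E°_cell = +0.16 − (-0.28) = 0.44 V, with n = 2 electrons transferred.
At equilibrium E = 0, so the Nernst equation gives ln K = nFE°/RT = (2)(96485)(0.44)/((8.314)(350)) = 29.18.
K = e^29.18 = 4.7 × 10^12.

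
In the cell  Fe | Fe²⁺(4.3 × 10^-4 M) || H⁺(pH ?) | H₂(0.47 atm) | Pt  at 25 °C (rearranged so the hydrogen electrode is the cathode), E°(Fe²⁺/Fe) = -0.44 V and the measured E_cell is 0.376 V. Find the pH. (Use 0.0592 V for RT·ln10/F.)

pH = 2.93

E°_cell = 0.44 V and n = 2.
log Q = n(E° − E)/0.0592 = 2×(0.44 − 0.376)/0.0592 = 2.162.
With Q = [Fe²⁺]·P(H₂) / [H⁺]^2, solving for [H⁺] gives log[H⁺] = -2.928, so pH = 2.93.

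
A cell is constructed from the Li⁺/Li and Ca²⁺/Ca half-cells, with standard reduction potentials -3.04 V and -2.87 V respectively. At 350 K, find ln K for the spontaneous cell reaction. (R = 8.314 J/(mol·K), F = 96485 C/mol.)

ln K = 11.3

E°_cell = -2.87 − (-3.04) = 0.17 V, with n = 2 electrons transferred.
At equilibrium E = 0, so the Nernst equation gives ln K = nFE°/RT = (2)(96485)(0.17)/((8.314)(350)) = 11.27.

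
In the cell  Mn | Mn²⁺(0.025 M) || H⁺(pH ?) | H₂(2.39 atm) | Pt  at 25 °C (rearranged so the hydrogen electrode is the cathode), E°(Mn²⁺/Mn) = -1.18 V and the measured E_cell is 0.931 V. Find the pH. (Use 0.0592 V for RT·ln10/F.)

E°_cell = 1.18 V and n = 2.
log Q = n(E° − E)/0.0592 = 2×(1.18 − 0.931)/0.0592 = 8.412.
With Q = [Mn²⁺]·P(H₂) / [H⁺]^2, solving for [H⁺] gives log[H⁺] = -4.818, so pH = 4.82.

pH = 4.82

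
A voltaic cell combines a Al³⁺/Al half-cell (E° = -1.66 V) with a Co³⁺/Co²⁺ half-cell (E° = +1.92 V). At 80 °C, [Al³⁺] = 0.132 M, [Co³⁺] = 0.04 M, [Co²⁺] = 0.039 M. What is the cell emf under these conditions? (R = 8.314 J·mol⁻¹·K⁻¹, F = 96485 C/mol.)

3.60 V

The Co³⁺/Co²⁺ couple has the higher reduction potential and acts as the cathode, so E°_cell = +1.92 − (-1.66) = 3.58 V.
Balancing electrons gives n = 3; the reaction quotient is Q = [Al³⁺]·[Co²⁺]^3/[Co³⁺]^3 = 0.122.
E = E° − (RT/nF) ln Q = 3.58 − (8.314×353)/(3×96485) × (-2.101) = 3.580 + 0.021 = 3.601 V.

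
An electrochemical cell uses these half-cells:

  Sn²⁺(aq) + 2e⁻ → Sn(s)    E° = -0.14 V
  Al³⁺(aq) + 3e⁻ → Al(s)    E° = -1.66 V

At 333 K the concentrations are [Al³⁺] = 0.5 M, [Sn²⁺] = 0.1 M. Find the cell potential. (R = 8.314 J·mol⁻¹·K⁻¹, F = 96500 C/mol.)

The Sn²⁺/Sn couple has the higher reduction potential and acts as the cathode, so E°_cell = -0.14 − (-1.66) = 1.52 V.
Balancing electrons gives n = 6; the reaction quotient is Q = [Al³⁺]^2/[Sn²⁺]^3 = 250.
E = E° − (RT/nF) ln Q = 1.52 − (8.314×333)/(6×96500) × (5.521) = 1.520 − 0.026 = 1.494 V.

1.49 V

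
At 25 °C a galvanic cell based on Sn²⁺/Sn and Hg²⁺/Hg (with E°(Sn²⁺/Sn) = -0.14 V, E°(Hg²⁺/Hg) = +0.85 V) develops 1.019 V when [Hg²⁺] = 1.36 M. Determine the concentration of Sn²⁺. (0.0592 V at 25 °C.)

0.14 M

From the Nernst equation, log Q = n(E° − E)/0.0592 = 2(0.99 − 1.019)/0.0592 = -0.980, so Q = 0.105.
With Q = [Sn²⁺]/[Hg²⁺] and the known concentrations, [Sn²⁺] in the numerator gives [Sn²⁺] = 0.14 M.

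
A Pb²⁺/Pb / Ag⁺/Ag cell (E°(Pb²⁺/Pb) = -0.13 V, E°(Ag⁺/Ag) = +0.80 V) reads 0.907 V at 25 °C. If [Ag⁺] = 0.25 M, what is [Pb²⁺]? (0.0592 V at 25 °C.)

From the Nernst equation, log Q = n(E° − E)/0.0592 = 2(0.93 − 0.907)/0.0592 = 0.777, so Q = 5.98.
With Q = [Pb²⁺]/[Ag⁺]^2 and the known concentrations, [Pb²⁺] in the numerator gives [Pb²⁺] = 0.37 M.

0.37 M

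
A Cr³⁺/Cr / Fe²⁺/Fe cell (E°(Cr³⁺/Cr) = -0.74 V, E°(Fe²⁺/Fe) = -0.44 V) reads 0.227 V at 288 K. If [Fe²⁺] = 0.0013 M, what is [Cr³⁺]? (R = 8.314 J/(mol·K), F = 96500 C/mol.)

0.32 M

From the Nernst equation, ln Q = nF(E° − E)/RT = 6×96500×(0.30 − 0.227)/(8.314×288) = 17.652, so Q = 4.64 × 10^7.
With Q = [Cr³⁺]^2/[Fe²⁺]^3 and the known concentrations, [Cr³⁺]^2 in the numerator gives [Cr³⁺] = 0.32 M.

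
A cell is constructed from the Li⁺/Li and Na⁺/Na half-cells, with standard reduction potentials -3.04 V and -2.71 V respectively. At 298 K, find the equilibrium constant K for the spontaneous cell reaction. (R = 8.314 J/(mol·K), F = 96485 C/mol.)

E°_cell = -2.71 − (-3.04) = 0.33 V, with n = 1 electron transferred.
At equilibrium E = 0, so the Nernst equation gives ln K = nFE°/RT = (1)(96485)(0.33)/((8.314)(298)) = 12.85.
K = e^12.85 = 3.8 × 10^5.

3.8 × 10^5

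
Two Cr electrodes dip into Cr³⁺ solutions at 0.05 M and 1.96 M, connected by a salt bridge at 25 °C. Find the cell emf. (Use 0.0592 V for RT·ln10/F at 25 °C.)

Both half-cells are Cr³⁺/Cr, so E°_cell = 0. The concentrated side is the cathode; the cell reaction moves Cr³⁺ from high to low concentration with n = 3.
Q = [Cr³⁺]_dilute/[Cr³⁺]_conc = 0.05/1.96 = 0.0255.
E = 0 − (0.0592/3) log Q = −(0.0592/3)(-1.593) = 0.0314 V.

0.031 V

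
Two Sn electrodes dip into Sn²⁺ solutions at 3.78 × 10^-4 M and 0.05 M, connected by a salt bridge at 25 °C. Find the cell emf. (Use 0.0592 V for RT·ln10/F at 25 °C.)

0.063 V

Both half-cells are Sn²⁺/Sn, so E°_cell = 0. The concentrated side is the cathode; the cell reaction moves Sn²⁺ from high to low concentration with n = 2.
Q = [Sn²⁺]_dilute/[Sn²⁺]_conc = 3.78 × 10^-4/0.05 = 0.00756.
E = 0 − (0.0592/2) log Q = −(0.0592/2)(-2.121) = 0.0628 V.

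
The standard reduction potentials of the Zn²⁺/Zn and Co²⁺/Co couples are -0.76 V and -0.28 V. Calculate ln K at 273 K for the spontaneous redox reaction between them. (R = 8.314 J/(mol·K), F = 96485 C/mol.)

E°_cell = -0.28 − (-0.76) = 0.48 V, with n = 2 electrons transferred.
At equilibrium E = 0, so the Nernst equation gives ln K = nFE°/RT = (2)(96485)(0.48)/((8.314)(273)) = 40.81.

ln K = 40.8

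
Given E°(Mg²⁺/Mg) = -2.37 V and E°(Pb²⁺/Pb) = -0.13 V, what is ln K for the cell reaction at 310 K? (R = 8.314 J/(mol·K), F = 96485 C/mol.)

ln K = 167.7

E°_cell = -0.13 − (-2.37) = 2.24 V, with n = 2 electrons transferred.
At equilibrium E = 0, so the Nernst equation gives ln K = nFE°/RT = (2)(96485)(2.24)/((8.314)(310)) = 167.71.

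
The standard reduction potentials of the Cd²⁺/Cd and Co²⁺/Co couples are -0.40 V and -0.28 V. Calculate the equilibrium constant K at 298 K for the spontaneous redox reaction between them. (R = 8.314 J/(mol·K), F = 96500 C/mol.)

E°_cell = -0.28 − (-0.40) = 0.12 V, with n = 2 electrons transferred.
At equilibrium E = 0, so the Nernst equation gives ln K = nFE°/RT = (2)(96500)(0.12)/((8.314)(298)) = 9.35.
K = e^9.35 = 1.1 × 10^4.

1.1 × 10^4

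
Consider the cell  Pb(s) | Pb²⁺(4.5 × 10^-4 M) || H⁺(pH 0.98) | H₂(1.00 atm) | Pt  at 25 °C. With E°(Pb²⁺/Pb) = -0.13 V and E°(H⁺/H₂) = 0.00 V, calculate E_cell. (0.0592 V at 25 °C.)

0.17 V

The hydrogen couple is the cathode, so E°_cell = 0.13 V; n = 2.
[H⁺] = 10^(−0.98) = 0.10 M, and Q = [Pb²⁺]·P(H₂) / [H⁺]^2 = 0.0410.
E = E° − (0.0592/2) log Q = 0.13 − (0.0592/2)(-1.387) = 0.171 V.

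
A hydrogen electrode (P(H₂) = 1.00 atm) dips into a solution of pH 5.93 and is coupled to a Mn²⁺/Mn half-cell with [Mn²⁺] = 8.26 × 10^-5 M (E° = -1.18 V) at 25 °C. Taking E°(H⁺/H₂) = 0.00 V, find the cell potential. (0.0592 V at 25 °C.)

The hydrogen couple is the cathode, so E°_cell = 1.18 V; n = 2.
[H⁺] = 10^(−5.93) = 1.2 × 10^-6 M, and Q = [Mn²⁺]·P(H₂) / [H⁺]^2 = 5.98 × 10^7.
E = E° − (0.0592/2) log Q = 1.18 − (0.0592/2)(7.777) = 0.950 V.

0.95 V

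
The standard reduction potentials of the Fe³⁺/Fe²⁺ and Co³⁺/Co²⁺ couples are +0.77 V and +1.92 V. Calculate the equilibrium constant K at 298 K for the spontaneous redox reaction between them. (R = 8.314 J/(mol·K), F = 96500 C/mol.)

2.8 × 10^19

E°_cell = +1.92 − (+0.77) = 1.15 V, with n = 1 electron transferred.
At equilibrium E = 0, so the Nernst equation gives ln K = nFE°/RT = (1)(96500)(1.15)/((8.314)(298)) = 44.79.
K = e^44.79 = 2.8 × 10^19.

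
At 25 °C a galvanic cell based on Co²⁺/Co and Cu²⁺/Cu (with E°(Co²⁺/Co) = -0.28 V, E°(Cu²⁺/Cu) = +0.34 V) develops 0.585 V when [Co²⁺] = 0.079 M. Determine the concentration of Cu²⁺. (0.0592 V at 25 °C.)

0.0052 M

From the Nernst equation, log Q = n(E° − E)/0.0592 = 2(0.62 − 0.585)/0.0592 = 1.182, so Q = 15.2.
With Q = [Co²⁺]/[Cu²⁺] and the known concentrations, [Cu²⁺] in the denominator gives [Cu²⁺] = 0.0052 M.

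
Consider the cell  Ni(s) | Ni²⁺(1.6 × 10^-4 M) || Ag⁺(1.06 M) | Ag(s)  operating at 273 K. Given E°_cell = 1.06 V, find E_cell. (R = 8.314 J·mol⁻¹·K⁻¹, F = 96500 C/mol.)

Balancing electrons gives n = 2; the reaction quotient is Q = [Ni²⁺]/[Ag⁺]^2 = 1.42 × 10^-4.
E = E° − (RT/nF) ln Q = 1.06 − (8.314×273)/(2×96500) × (-8.857) = 1.060 + 0.104 = 1.164 V.

1.16 V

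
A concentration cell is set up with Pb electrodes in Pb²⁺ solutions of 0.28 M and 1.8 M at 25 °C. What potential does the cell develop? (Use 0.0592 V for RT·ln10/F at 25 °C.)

Both half-cells are Pb²⁺/Pb, so E°_cell = 0. The concentrated side is the cathode; the cell reaction moves Pb²⁺ from high to low concentration with n = 2.
Q = [Pb²⁺]_dilute/[Pb²⁺]_conc = 0.28/1.8 = 0.156.
E = 0 − (0.0592/2) log Q = −(0.0592/2)(-0.808) = 0.0239 V.

0.024 V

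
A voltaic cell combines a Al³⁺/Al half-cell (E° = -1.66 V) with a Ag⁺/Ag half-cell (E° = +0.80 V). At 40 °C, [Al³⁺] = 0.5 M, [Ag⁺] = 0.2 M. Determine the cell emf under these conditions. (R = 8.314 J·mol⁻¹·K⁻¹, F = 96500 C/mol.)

2.42 V

The Ag⁺/Ag couple has the higher reduction potential and acts as the cathode, so E°_cell = +0.80 − (-1.66) = 2.46 V.
Balancing electrons gives n = 3; the reaction quotient is Q = [Al³⁺]/[Ag⁺]^3 = 62.5.
E = E° − (RT/nF) ln Q = 2.46 − (8.314×313)/(3×96500) × (4.135) = 2.460 − 0.037 = 2.423 V.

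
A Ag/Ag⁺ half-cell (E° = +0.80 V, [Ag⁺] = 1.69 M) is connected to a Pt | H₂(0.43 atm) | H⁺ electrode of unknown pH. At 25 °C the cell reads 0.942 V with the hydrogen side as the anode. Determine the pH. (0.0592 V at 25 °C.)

E°_cell = 0.80 V and n = 2.
log Q = n(E° − E)/0.0592 = 2×(0.80 − 0.942)/0.0592 = -4.797.
With Q = [H⁺]^2 / ([Ag⁺]^2·P(H₂)), solving for [H⁺] gives log[H⁺] = -2.354, so pH = 2.35.

pH = 2.35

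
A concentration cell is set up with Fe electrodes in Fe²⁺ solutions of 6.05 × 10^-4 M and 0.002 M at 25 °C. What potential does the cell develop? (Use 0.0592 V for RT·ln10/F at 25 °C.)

0.015 V

Both half-cells are Fe²⁺/Fe, so E°_cell = 0. The concentrated side is the cathode; the cell reaction moves Fe²⁺ from high to low concentration with n = 2.
Q = [Fe²⁺]_dilute/[Fe²⁺]_conc = 6.05 × 10^-4/0.002 = 0.302.
E = 0 − (0.0592/2) log Q = −(0.0592/2)(-0.519) = 0.0154 V.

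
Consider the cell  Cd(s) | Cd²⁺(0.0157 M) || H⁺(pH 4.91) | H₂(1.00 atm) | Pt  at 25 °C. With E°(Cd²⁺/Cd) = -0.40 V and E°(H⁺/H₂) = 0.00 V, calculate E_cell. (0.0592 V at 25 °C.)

The hydrogen couple is the cathode, so E°_cell = 0.40 V; n = 2.
[H⁺] = 10^(−4.91) = 1.2 × 10^-5 M, and Q = [Cd²⁺]·P(H₂) / [H⁺]^2 = 1.04 × 10^8.
E = E° − (0.0592/2) log Q = 0.40 − (0.0592/2)(8.016) = 0.163 V.

0.16 V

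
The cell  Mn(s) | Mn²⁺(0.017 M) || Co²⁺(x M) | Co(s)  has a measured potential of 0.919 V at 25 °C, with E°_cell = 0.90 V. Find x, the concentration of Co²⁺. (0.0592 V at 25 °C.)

0.075 M

From the Nernst equation, log Q = n(E° − E)/0.0592 = 2(0.90 − 0.919)/0.0592 = -0.642, so Q = 0.228.
With Q = [Mn²⁺]/[Co²⁺] and the known concentrations, [Co²⁺] in the denominator gives [Co²⁺] = 0.075 M.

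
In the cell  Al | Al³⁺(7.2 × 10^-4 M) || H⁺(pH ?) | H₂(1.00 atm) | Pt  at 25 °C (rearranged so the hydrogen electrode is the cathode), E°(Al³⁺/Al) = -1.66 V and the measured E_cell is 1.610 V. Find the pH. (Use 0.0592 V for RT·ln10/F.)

E°_cell = 1.66 V and n = 6.
log Q = n(E° − E)/0.0592 = 6×(1.66 − 1.610)/0.0592 = 5.068.
With Q = [Al³⁺]^2·P(H₂)^3 / [H⁺]^6, solving for [H⁺] gives log[H⁺] = -1.892, so pH = 1.89.

pH = 1.89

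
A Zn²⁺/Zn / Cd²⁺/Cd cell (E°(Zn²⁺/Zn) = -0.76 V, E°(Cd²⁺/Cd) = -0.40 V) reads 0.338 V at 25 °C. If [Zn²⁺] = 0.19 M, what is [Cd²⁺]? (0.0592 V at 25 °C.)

0.034 M

From the Nernst equation, log Q = n(E° − E)/0.0592 = 2(0.36 − 0.338)/0.0592 = 0.743, so Q = 5.54.
With Q = [Zn²⁺]/[Cd²⁺] and the known concentrations, [Cd²⁺] in the denominator gives [Cd²⁺] = 0.034 M.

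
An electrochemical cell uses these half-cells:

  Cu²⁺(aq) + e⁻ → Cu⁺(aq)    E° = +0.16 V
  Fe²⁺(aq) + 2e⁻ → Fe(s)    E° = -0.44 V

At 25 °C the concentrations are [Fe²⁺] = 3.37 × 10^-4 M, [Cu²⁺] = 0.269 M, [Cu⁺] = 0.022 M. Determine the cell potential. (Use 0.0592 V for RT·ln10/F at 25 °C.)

0.767 V

The Cu²⁺/Cu⁺ couple has the higher reduction potential and acts as the cathode, so E°_cell = +0.16 − (-0.44) = 0.60 V.
Balancing electrons gives n = 2; the reaction quotient is Q = [Fe²⁺]·[Cu⁺]^2/[Cu²⁺]^2 = 2.25 × 10^-6.
At 25 °C, E = E° − (0.0592/n) log Q = 0.60 − (0.0592/2)(-5.647) = 0.600 + 0.167 = 0.767 V.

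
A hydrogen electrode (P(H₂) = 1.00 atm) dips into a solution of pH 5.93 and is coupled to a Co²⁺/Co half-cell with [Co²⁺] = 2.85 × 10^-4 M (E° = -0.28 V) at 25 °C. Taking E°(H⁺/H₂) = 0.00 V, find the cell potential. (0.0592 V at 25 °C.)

0.034 V

The hydrogen couple is the cathode, so E°_cell = 0.28 V; n = 2.
[H⁺] = 10^(−5.93) = 1.2 × 10^-6 M, and Q = [Co²⁺]·P(H₂) / [H⁺]^2 = 2.06 × 10^8.
E = E° − (0.0592/2) log Q = 0.28 − (0.0592/2)(8.315) = 0.034 V.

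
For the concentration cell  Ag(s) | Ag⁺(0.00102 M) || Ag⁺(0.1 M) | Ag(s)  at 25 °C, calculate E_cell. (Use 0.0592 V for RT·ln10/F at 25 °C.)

0.12 V

Both half-cells are Ag⁺/Ag, so E°_cell = 0. The concentrated side is the cathode; the cell reaction moves Ag⁺ from high to low concentration with n = 1.
Q = [Ag⁺]_dilute/[Ag⁺]_conc = 0.00102/0.1 = 0.0102.
E = 0 − (0.0592/1) log Q = −(0.0592/1)(-1.991) = 0.1179 V.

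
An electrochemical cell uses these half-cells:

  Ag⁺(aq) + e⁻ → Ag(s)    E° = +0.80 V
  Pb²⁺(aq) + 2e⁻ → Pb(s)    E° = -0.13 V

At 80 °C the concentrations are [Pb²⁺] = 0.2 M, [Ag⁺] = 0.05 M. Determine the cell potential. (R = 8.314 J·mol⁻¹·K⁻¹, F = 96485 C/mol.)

0.863 V

The Ag⁺/Ag couple has the higher reduction potential and acts as the cathode, so E°_cell = +0.80 − (-0.13) = 0.93 V.
Balancing electrons gives n = 2; the reaction quotient is Q = [Pb²⁺]/[Ag⁺]^2 = 80.0.
E = E° − (RT/nF) ln Q = 0.93 − (8.314×353)/(2×96485) × (4.382) = 0.930 − 0.067 = 0.863 V.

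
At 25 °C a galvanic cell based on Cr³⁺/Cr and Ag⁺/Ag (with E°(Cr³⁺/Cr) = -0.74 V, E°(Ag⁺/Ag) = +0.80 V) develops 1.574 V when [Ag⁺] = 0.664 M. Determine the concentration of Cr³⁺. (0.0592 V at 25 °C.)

0.0055 M

From the Nernst equation, log Q = n(E° − E)/0.0592 = 3(1.54 − 1.574)/0.0592 = -1.723, so Q = 0.0189.
With Q = [Cr³⁺]/[Ag⁺]^3 and the known concentrations, [Cr³⁺] in the numerator gives [Cr³⁺] = 0.0055 M.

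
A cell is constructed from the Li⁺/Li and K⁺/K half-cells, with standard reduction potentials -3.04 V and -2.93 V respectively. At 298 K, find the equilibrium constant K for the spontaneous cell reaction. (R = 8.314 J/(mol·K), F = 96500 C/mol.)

E°_cell = -2.93 − (-3.04) = 0.11 V, with n = 1 electron transferred.
At equilibrium E = 0, so the Nernst equation gives ln K = nFE°/RT = (1)(96500)(0.11)/((8.314)(298)) = 4.28.
K = e^4.28 = 73.

73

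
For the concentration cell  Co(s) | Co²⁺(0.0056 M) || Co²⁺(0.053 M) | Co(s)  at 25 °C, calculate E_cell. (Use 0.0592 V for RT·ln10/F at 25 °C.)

0.029 V

Both half-cells are Co²⁺/Co, so E°_cell = 0. The concentrated side is the cathode; the cell reaction moves Co²⁺ from high to low concentration with n = 2.
Q = [Co²⁺]_dilute/[Co²⁺]_conc = 0.0056/0.053 = 0.106.
E = 0 − (0.0592/2) log Q = −(0.0592/2)(-0.976) = 0.0289 V.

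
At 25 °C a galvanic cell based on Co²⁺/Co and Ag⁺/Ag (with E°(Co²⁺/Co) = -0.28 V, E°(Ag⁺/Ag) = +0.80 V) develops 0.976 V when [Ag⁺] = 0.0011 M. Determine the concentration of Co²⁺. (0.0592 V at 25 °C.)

From the Nernst equation, log Q = n(E° − E)/0.0592 = 2(1.08 − 0.976)/0.0592 = 3.514, so Q = 3260.
With Q = [Co²⁺]/[Ag⁺]^2 and the known concentrations, [Co²⁺] in the numerator gives [Co²⁺] = 0.0039 M.

0.0039 M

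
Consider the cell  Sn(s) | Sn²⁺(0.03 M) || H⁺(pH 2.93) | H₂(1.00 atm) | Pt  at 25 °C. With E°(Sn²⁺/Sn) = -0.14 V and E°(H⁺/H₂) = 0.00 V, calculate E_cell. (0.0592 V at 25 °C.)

The hydrogen couple is the cathode, so E°_cell = 0.14 V; n = 2.
[H⁺] = 10^(−2.93) = 0.0012 M, and Q = [Sn²⁺]·P(H₂) / [H⁺]^2 = 2.17 × 10^4.
E = E° − (0.0592/2) log Q = 0.14 − (0.0592/2)(4.337) = 0.012 V.

0.012 V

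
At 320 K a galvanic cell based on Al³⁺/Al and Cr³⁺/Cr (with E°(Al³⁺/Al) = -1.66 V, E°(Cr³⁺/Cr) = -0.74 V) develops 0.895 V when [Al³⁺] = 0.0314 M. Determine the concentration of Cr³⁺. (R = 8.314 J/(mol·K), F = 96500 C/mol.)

From the Nernst equation, ln Q = nF(E° − E)/RT = 3×96500×(0.92 − 0.895)/(8.314×320) = 2.720, so Q = 15.2.
With Q = [Al³⁺]/[Cr³⁺] and the known concentrations, [Cr³⁺] in the denominator gives [Cr³⁺] = 0.0021 M.

0.0021 M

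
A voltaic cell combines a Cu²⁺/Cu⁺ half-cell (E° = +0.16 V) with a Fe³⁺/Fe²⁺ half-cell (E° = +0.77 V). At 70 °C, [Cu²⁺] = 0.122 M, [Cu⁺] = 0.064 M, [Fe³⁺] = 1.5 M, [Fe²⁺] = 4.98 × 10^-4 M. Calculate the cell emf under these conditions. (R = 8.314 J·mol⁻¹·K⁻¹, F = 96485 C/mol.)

The Fe³⁺/Fe²⁺ couple has the higher reduction potential and acts as the cathode, so E°_cell = +0.77 − (+0.16) = 0.61 V.
Balancing electrons gives n = 1; the reaction quotient is Q = [Cu²⁺]·[Fe²⁺]/([Cu⁺]·[Fe³⁺]) = 6.33 × 10^-4.
E = E° − (RT/nF) ln Q = 0.61 − (8.314×343)/(1×96485) × (-7.365) = 0.610 + 0.218 = 0.828 V.

0.828 V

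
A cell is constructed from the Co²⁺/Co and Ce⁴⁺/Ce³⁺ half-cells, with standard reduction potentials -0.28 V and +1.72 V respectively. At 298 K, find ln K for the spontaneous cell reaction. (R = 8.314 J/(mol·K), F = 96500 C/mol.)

E°_cell = +1.72 − (-0.28) = 2.00 V, with n = 2 electrons transferred.
At equilibrium E = 0, so the Nernst equation gives ln K = nFE°/RT = (2)(96500)(2.00)/((8.314)(298)) = 155.80.

ln K = 155.8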